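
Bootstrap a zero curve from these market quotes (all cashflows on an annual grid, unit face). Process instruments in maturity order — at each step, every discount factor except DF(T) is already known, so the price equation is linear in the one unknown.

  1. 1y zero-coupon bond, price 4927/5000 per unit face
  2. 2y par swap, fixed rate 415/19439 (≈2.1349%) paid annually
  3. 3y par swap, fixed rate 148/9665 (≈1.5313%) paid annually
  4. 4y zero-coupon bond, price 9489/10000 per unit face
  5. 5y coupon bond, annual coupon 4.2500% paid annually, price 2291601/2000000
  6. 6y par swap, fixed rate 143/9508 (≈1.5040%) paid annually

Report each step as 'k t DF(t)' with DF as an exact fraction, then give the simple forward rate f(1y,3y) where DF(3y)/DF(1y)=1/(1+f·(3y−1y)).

step 1 [1y] zero: DF = P = 4927/5000 ≈ 0.985400
step 2 [2y] swap r/1=415/19439: DF=(1 − 415/19439·(0.985400))/(1+415/19439) = 1917/2000 ≈ 0.958500
step 3 [3y] swap r/1=148/9665: DF=(1 − 148/9665·(0.985400+0.958500))/(1+148/9665) = 2389/2500 ≈ 0.955600
step 4 [4y] zero: DF = P = 9489/10000 ≈ 0.948900
step 5 [5y] bond c/1=17/400: DF=(2291601/2000000 − 17/400·(0.985400+0.958500+0.955600+0.948900))/(1+17/400) = 4711/5000 ≈ 0.942200
step 6 [6y] swap r/1=143/9508: DF=(1 − 143/9508·(0.985400+0.958500+0.955600+0.948900+0.942200))/(1+143/9508) = 4571/5000 ≈ 0.914200

1 1 4927/5000
2 2 1917/2000
3 3 2389/2500
4 4 9489/10000
5 5 4711/5000
6 6 4571/5000
f(1y,3y) = ((4927/5000)/(2389/2500) − 1)/(2) = 149/9556 ≈ 1.5592%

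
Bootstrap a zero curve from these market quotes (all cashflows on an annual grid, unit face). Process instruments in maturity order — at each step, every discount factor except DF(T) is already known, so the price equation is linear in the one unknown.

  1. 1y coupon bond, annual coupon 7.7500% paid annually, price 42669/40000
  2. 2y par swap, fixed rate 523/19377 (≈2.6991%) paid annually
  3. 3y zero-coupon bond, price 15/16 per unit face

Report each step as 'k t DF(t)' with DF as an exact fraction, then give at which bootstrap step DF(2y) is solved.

1 1 99/100
2 2 9477/10000
3 3 15/16
DF(2y) is solved at step 2

step 1 [1y] bond c/1=31/400: DF=(42669/40000 − 31/400·(0))/(1+31/400) = 99/100 ≈ 0.990000
step 2 [2y] swap r/1=523/19377: DF=(1 − 523/19377·(0.990000))/(1+523/19377) = 9477/10000 ≈ 0.947700
step 3 [3y] zero: DF = P = 15/16 ≈ 0.937500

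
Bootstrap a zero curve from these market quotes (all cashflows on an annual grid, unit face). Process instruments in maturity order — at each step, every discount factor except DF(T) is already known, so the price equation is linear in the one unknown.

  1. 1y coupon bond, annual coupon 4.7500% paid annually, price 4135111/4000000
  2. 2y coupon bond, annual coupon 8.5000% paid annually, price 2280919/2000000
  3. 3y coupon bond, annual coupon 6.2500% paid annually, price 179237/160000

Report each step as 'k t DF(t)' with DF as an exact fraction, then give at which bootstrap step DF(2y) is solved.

1 1 9869/10000
2 2 4869/5000
3 3 939/1000
DF(2y) is solved at step 2

step 1 [1y] bond c/1=19/400: DF=(4135111/4000000 − 19/400·(0))/(1+19/400) = 9869/10000 ≈ 0.986900
step 2 [2y] bond c/1=17/200: DF=(2280919/2000000 − 17/200·(0.986900))/(1+17/200) = 4869/5000 ≈ 0.973800
step 3 [3y] bond c/1=1/16: DF=(179237/160000 − 1/16·(0.986900+0.973800))/(1+1/16) = 939/1000 ≈ 0.939000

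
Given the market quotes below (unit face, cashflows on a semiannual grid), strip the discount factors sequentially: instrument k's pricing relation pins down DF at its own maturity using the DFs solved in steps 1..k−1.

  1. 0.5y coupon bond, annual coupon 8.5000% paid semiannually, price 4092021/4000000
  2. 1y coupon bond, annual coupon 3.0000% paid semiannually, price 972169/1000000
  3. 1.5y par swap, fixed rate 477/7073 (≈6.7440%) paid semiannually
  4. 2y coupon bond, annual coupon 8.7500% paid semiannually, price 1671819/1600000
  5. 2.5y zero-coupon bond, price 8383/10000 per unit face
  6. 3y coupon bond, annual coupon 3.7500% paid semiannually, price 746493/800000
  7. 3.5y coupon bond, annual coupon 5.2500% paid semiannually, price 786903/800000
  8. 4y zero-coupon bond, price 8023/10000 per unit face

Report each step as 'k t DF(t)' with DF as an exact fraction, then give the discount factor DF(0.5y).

1 1/2 9813/10000
2 1 9433/10000
3 3/2 4523/5000
4 2 353/400
5 5/2 8383/10000
6 3 4161/5000
7 7/2 513/625
8 4 8023/10000
DF(0.5y) = 9813/10000 ≈ 0.981300

step 1 [0.5y] bond c/2=17/400: DF=(4092021/4000000 − 17/400·(0))/(1+17/400) = 9813/10000 ≈ 0.981300
step 2 [1y] bond c/2=3/200: DF=(972169/1000000 − 3/200·(0.981300))/(1+3/200) = 9433/10000 ≈ 0.943300
step 3 [1.5y] swap r/2=477/14146: DF=(1 − 477/14146·(0.981300+0.943300))/(1+477/14146) = 4523/5000 ≈ 0.904600
step 4 [2y] bond c/2=7/160: DF=(1671819/1600000 − 7/160·(0.981300+0.943300+0.904600))/(1+7/160) = 353/400 ≈ 0.882500
step 5 [2.5y] zero: DF = P = 8383/10000 ≈ 0.838300
step 6 [3y] bond c/2=3/160: DF=(746493/800000 − 3/160·(0.981300+0.943300+0.904600+0.882500+0.838300))/(1+3/160) = 4161/5000 ≈ 0.832200
step 7 [3.5y] bond c/2=21/800: DF=(786903/800000 − 21/800·(0.981300+0.943300+0.904600+0.882500+0.838300+0.832200))/(1+21/800) = 513/625 ≈ 0.820800
step 8 [4y] zero: DF = P = 8023/10000 ≈ 0.802300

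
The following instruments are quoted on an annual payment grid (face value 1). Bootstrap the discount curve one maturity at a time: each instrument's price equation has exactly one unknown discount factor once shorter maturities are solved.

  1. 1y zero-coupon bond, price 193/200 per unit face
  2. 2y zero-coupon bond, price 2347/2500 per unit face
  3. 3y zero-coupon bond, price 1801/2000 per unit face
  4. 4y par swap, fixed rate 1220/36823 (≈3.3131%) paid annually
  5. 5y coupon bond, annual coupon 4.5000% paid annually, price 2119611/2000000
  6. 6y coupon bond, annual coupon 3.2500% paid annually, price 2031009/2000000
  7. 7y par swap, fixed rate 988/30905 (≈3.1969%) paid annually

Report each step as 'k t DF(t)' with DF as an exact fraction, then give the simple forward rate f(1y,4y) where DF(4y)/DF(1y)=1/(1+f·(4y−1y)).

step 1 [1y] zero: DF = P = 193/200 ≈ 0.965000
step 2 [2y] zero: DF = P = 2347/2500 ≈ 0.938800
step 3 [3y] zero: DF = P = 1801/2000 ≈ 0.900500
step 4 [4y] swap r/1=1220/36823: DF=(1 − 1220/36823·(0.965000+0.938800+0.900500))/(1+1220/36823) = 439/500 ≈ 0.878000
step 5 [5y] bond c/1=9/200: DF=(2119611/2000000 − 9/200·(0.965000+0.938800+0.900500+0.878000))/(1+9/200) = 2139/2500 ≈ 0.855600
step 6 [6y] bond c/1=13/400: DF=(2031009/2000000 − 13/400·(0.965000+0.938800+0.900500+0.878000+0.855600))/(1+13/400) = 8407/10000 ≈ 0.840700
step 7 [7y] swap r/1=988/30905: DF=(1 − 988/30905·(0.965000+0.938800+0.900500+0.878000+0.855600+0.840700))/(1+988/30905) = 1003/1250 ≈ 0.802400

1 1 193/200
2 2 2347/2500
3 3 1801/2000
4 4 439/500
5 5 2139/2500
6 6 8407/10000
7 7 1003/1250
f(1y,4y) = ((193/200)/(439/500) − 1)/(3) = 29/878 ≈ 3.3030%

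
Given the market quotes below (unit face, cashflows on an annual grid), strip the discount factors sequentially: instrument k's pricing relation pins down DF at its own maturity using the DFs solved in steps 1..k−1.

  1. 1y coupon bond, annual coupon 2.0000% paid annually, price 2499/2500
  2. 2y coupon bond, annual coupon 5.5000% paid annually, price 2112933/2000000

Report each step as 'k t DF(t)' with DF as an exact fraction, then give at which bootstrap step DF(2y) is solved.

step 1 [1y] bond c/1=1/50: DF=(2499/2500 − 1/50·(0))/(1+1/50) = 49/50 ≈ 0.980000
step 2 [2y] bond c/1=11/200: DF=(2112933/2000000 − 11/200·(0.980000))/(1+11/200) = 9503/10000 ≈ 0.950300

1 1 49/50
2 2 9503/10000
DF(2y) is solved at step 2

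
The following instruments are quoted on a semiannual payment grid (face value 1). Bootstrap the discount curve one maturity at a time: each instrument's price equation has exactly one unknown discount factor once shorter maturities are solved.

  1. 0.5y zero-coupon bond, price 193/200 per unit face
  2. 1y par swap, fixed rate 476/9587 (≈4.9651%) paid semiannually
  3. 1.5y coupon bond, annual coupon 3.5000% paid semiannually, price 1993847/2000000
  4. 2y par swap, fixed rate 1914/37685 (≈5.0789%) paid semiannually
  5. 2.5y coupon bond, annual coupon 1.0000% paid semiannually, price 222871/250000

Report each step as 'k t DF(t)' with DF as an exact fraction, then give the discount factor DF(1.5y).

1 1/2 193/200
2 1 2381/2500
3 3/2 2367/2500
4 2 9043/10000
5 5/2 8683/10000
DF(1.5y) = 2367/2500 ≈ 0.946800

step 1 [0.5y] zero: DF = P = 193/200 ≈ 0.965000
step 2 [1y] swap r/2=238/9587: DF=(1 − 238/9587·(0.965000))/(1+238/9587) = 2381/2500 ≈ 0.952400
step 3 [1.5y] bond c/2=7/400: DF=(1993847/2000000 − 7/400·(0.965000+0.952400))/(1+7/400) = 2367/2500 ≈ 0.946800
step 4 [2y] swap r/2=957/37685: DF=(1 − 957/37685·(0.965000+0.952400+0.946800))/(1+957/37685) = 9043/10000 ≈ 0.904300
step 5 [2.5y] bond c/2=1/200: DF=(222871/250000 − 1/200·(0.965000+0.952400+0.946800+0.904300))/(1+1/200) = 8683/10000 ≈ 0.868300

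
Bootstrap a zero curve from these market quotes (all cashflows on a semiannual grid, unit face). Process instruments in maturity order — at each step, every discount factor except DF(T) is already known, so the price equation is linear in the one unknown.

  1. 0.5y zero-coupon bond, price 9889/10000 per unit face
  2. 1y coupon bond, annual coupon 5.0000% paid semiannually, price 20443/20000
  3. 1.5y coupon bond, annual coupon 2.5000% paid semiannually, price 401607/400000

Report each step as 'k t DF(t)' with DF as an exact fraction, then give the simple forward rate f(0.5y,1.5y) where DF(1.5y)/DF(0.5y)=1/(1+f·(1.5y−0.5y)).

step 1 [0.5y] zero: DF = P = 9889/10000 ≈ 0.988900
step 2 [1y] bond c/2=1/40: DF=(20443/20000 − 1/40·(0.988900))/(1+1/40) = 9731/10000 ≈ 0.973100
step 3 [1.5y] bond c/2=1/80: DF=(401607/400000 − 1/80·(0.988900+0.973100))/(1+1/80) = 4837/5000 ≈ 0.967400

1 1/2 9889/10000
2 1 9731/10000
3 3/2 4837/5000
f(0.5y,1.5y) = ((9889/10000)/(4837/5000) − 1)/(1) = 215/9674 ≈ 2.2225%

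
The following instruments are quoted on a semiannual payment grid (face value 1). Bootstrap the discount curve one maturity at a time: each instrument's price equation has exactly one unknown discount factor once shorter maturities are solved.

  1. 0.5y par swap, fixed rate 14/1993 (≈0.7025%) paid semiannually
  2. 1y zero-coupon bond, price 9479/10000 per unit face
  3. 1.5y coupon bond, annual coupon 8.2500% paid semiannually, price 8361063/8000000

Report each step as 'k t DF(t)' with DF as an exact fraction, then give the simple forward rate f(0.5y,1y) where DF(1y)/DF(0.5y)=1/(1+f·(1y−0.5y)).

1 1/2 1993/2000
2 1 9479/10000
3 3/2 9267/10000
f(0.5y,1y) = ((1993/2000)/(9479/10000) − 1)/(1/2) = 972/9479 ≈ 10.2542%

step 1 [0.5y] swap r/2=7/1993: DF=(1 − 7/1993·(0))/(1+7/1993) = 1993/2000 ≈ 0.996500
step 2 [1y] zero: DF = P = 9479/10000 ≈ 0.947900
step 3 [1.5y] bond c/2=33/800: DF=(8361063/8000000 − 33/800·(0.996500+0.947900))/(1+33/800) = 9267/10000 ≈ 0.926700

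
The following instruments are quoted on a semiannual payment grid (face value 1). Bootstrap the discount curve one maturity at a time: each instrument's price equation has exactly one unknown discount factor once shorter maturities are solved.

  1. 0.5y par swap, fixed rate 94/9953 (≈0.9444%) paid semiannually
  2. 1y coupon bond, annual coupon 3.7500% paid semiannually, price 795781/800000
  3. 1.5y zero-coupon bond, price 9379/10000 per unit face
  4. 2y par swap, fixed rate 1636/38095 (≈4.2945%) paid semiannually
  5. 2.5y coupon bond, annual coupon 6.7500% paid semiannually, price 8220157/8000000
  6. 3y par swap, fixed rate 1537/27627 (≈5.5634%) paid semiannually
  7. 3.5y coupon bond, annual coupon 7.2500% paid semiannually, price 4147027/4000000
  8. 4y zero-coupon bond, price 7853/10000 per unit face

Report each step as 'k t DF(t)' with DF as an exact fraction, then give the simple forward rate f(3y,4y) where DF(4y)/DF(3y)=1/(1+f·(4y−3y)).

step 1 [0.5y] swap r/2=47/9953: DF=(1 − 47/9953·(0))/(1+47/9953) = 9953/10000 ≈ 0.995300
step 2 [1y] bond c/2=3/160: DF=(795781/800000 − 3/160·(0.995300))/(1+3/160) = 9581/10000 ≈ 0.958100
step 3 [1.5y] zero: DF = P = 9379/10000 ≈ 0.937900
step 4 [2y] swap r/2=818/38095: DF=(1 − 818/38095·(0.995300+0.958100+0.937900))/(1+818/38095) = 4591/5000 ≈ 0.918200
step 5 [2.5y] bond c/2=27/800: DF=(8220157/8000000 − 27/800·(0.995300+0.958100+0.937900+0.918200))/(1+27/800) = 1087/1250 ≈ 0.869600
step 6 [3y] swap r/2=1537/55254: DF=(1 − 1537/55254·(0.995300+0.958100+0.937900+0.918200+0.869600))/(1+1537/55254) = 8463/10000 ≈ 0.846300
step 7 [3.5y] bond c/2=29/800: DF=(4147027/4000000 − 29/800·(0.995300+0.958100+0.937900+0.918200+0.869600+0.846300))/(1+29/800) = 1009/1250 ≈ 0.807200
step 8 [4y] zero: DF = P = 7853/10000 ≈ 0.785300

1 1/2 9953/10000
2 1 9581/10000
3 3/2 9379/10000
4 2 4591/5000
5 5/2 1087/1250
6 3 8463/10000
7 7/2 1009/1250
8 4 7853/10000
f(3y,4y) = ((8463/10000)/(7853/10000) − 1)/(1) = 610/7853 ≈ 7.7677%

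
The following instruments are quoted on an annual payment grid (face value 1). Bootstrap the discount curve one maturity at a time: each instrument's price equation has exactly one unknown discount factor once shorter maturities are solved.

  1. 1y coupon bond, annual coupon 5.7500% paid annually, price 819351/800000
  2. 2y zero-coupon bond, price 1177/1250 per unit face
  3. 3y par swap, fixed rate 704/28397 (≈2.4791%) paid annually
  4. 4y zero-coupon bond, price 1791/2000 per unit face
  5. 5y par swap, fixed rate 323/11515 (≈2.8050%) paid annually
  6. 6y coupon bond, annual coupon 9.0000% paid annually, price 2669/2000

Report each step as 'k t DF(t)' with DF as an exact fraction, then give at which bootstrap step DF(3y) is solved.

1 1 1937/2000
2 2 1177/1250
3 3 581/625
4 4 1791/2000
5 5 2177/2500
6 6 211/250
DF(3y) is solved at step 3

step 1 [1y] bond c/1=23/400: DF=(819351/800000 − 23/400·(0))/(1+23/400) = 1937/2000 ≈ 0.968500
step 2 [2y] zero: DF = P = 1177/1250 ≈ 0.941600
step 3 [3y] swap r/1=704/28397: DF=(1 − 704/28397·(0.968500+0.941600))/(1+704/28397) = 581/625 ≈ 0.929600
step 4 [4y] zero: DF = P = 1791/2000 ≈ 0.895500
step 5 [5y] swap r/1=323/11515: DF=(1 − 323/11515·(0.968500+0.941600+0.929600+0.895500))/(1+323/11515) = 2177/2500 ≈ 0.870800
step 6 [6y] bond c/1=9/100: DF=(2669/2000 − 9/100·(0.968500+0.941600+0.929600+0.895500+0.870800))/(1+9/100) = 211/250 ≈ 0.844000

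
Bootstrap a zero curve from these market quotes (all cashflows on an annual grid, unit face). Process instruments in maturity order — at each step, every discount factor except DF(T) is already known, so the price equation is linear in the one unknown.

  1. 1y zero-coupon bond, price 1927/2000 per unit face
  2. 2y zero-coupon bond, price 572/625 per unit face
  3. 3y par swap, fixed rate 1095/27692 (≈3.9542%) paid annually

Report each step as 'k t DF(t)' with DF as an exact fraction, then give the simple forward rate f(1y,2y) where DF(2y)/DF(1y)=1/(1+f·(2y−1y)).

step 1 [1y] zero: DF = P = 1927/2000 ≈ 0.963500
step 2 [2y] zero: DF = P = 572/625 ≈ 0.915200
step 3 [3y] swap r/1=1095/27692: DF=(1 − 1095/27692·(0.963500+0.915200))/(1+1095/27692) = 1781/2000 ≈ 0.890500

1 1 1927/2000
2 2 572/625
3 3 1781/2000
f(1y,2y) = ((1927/2000)/(572/625) − 1)/(1) = 483/9152 ≈ 5.2775%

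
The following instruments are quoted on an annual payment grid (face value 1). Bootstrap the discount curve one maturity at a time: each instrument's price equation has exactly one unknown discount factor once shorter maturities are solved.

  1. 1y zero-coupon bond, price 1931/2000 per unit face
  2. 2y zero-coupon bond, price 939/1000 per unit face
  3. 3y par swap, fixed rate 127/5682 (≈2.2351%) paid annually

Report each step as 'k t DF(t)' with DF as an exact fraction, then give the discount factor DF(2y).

step 1 [1y] zero: DF = P = 1931/2000 ≈ 0.965500
step 2 [2y] zero: DF = P = 939/1000 ≈ 0.939000
step 3 [3y] swap r/1=127/5682: DF=(1 − 127/5682·(0.965500+0.939000))/(1+127/5682) = 1873/2000 ≈ 0.936500

1 1 1931/2000
2 2 939/1000
3 3 1873/2000
DF(2y) = 939/1000 ≈ 0.939000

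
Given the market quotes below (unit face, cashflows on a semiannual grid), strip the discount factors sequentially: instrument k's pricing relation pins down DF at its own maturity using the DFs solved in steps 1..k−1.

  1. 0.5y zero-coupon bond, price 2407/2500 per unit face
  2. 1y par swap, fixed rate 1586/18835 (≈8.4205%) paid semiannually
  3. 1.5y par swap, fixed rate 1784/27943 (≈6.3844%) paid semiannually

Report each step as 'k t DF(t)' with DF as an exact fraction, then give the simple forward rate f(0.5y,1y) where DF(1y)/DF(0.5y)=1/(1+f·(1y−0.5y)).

step 1 [0.5y] zero: DF = P = 2407/2500 ≈ 0.962800
step 2 [1y] swap r/2=793/18835: DF=(1 − 793/18835·(0.962800))/(1+793/18835) = 9207/10000 ≈ 0.920700
step 3 [1.5y] swap r/2=892/27943: DF=(1 − 892/27943·(0.962800+0.920700))/(1+892/27943) = 2277/2500 ≈ 0.910800

1 1/2 2407/2500
2 1 9207/10000
3 3/2 2277/2500
f(0.5y,1y) = ((2407/2500)/(9207/10000) − 1)/(1/2) = 842/9207 ≈ 9.1452%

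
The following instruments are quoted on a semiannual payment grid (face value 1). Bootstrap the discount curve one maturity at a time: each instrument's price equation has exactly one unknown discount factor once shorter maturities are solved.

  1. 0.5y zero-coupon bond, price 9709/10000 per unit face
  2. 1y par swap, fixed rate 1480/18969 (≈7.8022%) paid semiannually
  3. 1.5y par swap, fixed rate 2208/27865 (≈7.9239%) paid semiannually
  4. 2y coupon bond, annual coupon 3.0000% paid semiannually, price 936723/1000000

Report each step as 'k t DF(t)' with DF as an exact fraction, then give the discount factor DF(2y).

step 1 [0.5y] zero: DF = P = 9709/10000 ≈ 0.970900
step 2 [1y] swap r/2=740/18969: DF=(1 − 740/18969·(0.970900))/(1+740/18969) = 463/500 ≈ 0.926000
step 3 [1.5y] swap r/2=1104/27865: DF=(1 − 1104/27865·(0.970900+0.926000))/(1+1104/27865) = 556/625 ≈ 0.889600
step 4 [2y] bond c/2=3/200: DF=(936723/1000000 − 3/200·(0.970900+0.926000+0.889600))/(1+3/200) = 8817/10000 ≈ 0.881700

1 1/2 9709/10000
2 1 463/500
3 3/2 556/625
4 2 8817/10000
DF(2y) = 8817/10000 ≈ 0.881700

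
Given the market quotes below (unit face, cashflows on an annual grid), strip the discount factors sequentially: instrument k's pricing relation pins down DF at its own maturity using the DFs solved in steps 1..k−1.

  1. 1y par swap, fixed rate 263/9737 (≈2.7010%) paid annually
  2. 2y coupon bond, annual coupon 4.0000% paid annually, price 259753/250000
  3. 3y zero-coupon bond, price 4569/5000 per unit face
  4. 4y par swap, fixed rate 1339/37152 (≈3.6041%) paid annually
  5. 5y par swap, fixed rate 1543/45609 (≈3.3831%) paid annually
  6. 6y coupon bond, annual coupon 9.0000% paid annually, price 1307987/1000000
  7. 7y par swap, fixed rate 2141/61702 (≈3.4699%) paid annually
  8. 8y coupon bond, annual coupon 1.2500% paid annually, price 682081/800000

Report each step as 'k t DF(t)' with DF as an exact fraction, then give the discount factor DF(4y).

step 1 [1y] swap r/1=263/9737: DF=(1 − 263/9737·(0))/(1+263/9737) = 9737/10000 ≈ 0.973700
step 2 [2y] bond c/1=1/25: DF=(259753/250000 − 1/25·(0.973700))/(1+1/25) = 601/625 ≈ 0.961600
step 3 [3y] zero: DF = P = 4569/5000 ≈ 0.913800
step 4 [4y] swap r/1=1339/37152: DF=(1 − 1339/37152·(0.973700+0.961600+0.913800))/(1+1339/37152) = 8661/10000 ≈ 0.866100
step 5 [5y] swap r/1=1543/45609: DF=(1 − 1543/45609·(0.973700+0.961600+0.913800+0.866100))/(1+1543/45609) = 8457/10000 ≈ 0.845700
step 6 [6y] bond c/1=9/100: DF=(1307987/1000000 − 9/100·(0.973700+0.961600+0.913800+0.866100+0.845700))/(1+9/100) = 4117/5000 ≈ 0.823400
step 7 [7y] swap r/1=2141/61702: DF=(1 − 2141/61702·(0.973700+0.961600+0.913800+0.866100+0.845700+0.823400))/(1+2141/61702) = 7859/10000 ≈ 0.785900
step 8 [8y] bond c/1=1/80: DF=(682081/800000 − 1/80·(0.973700+0.961600+0.913800+0.866100+0.845700+0.823400+0.785900))/(1+1/80) = 7659/10000 ≈ 0.765900

1 1 9737/10000
2 2 601/625
3 3 4569/5000
4 4 8661/10000
5 5 8457/10000
6 6 4117/5000
7 7 7859/10000
8 8 7659/10000
DF(4y) = 8661/10000 ≈ 0.866100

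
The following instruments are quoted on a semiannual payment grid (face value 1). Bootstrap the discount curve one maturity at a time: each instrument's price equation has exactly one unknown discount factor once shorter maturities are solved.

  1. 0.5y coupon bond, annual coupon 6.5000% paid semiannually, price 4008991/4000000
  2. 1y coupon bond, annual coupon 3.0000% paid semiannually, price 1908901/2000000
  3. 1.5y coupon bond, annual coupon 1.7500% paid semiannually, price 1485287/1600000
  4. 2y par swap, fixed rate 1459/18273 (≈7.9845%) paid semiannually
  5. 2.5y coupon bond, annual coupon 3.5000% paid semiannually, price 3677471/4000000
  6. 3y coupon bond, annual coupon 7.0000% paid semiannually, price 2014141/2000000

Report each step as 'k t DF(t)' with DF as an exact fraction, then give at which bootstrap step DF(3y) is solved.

step 1 [0.5y] bond c/2=13/400: DF=(4008991/4000000 − 13/400·(0))/(1+13/400) = 9707/10000 ≈ 0.970700
step 2 [1y] bond c/2=3/200: DF=(1908901/2000000 − 3/200·(0.970700))/(1+3/200) = 463/500 ≈ 0.926000
step 3 [1.5y] bond c/2=7/800: DF=(1485287/1600000 − 7/800·(0.970700+0.926000))/(1+7/800) = 4519/5000 ≈ 0.903800
step 4 [2y] swap r/2=1459/36546: DF=(1 − 1459/36546·(0.970700+0.926000+0.903800))/(1+1459/36546) = 8541/10000 ≈ 0.854100
step 5 [2.5y] bond c/2=7/400: DF=(3677471/4000000 − 7/400·(0.970700+0.926000+0.903800+0.854100))/(1+7/400) = 8407/10000 ≈ 0.840700
step 6 [3y] bond c/2=7/200: DF=(2014141/2000000 − 7/200·(0.970700+0.926000+0.903800+0.854100+0.840700))/(1+7/200) = 821/1000 ≈ 0.821000

1 1/2 9707/10000
2 1 463/500
3 3/2 4519/5000
4 2 8541/10000
5 5/2 8407/10000
6 3 821/1000
DF(3y) is solved at step 6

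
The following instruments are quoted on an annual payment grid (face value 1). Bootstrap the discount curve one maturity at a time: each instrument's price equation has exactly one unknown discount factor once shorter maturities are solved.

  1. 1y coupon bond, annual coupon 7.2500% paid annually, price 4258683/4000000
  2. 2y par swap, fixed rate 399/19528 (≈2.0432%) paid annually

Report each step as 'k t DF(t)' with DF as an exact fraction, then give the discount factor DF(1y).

1 1 9927/10000
2 2 9601/10000
DF(1y) = 9927/10000 ≈ 0.992700

step 1 [1y] bond c/1=29/400: DF=(4258683/4000000 − 29/400·(0))/(1+29/400) = 9927/10000 ≈ 0.992700
step 2 [2y] swap r/1=399/19528: DF=(1 − 399/19528·(0.992700))/(1+399/19528) = 9601/10000 ≈ 0.960100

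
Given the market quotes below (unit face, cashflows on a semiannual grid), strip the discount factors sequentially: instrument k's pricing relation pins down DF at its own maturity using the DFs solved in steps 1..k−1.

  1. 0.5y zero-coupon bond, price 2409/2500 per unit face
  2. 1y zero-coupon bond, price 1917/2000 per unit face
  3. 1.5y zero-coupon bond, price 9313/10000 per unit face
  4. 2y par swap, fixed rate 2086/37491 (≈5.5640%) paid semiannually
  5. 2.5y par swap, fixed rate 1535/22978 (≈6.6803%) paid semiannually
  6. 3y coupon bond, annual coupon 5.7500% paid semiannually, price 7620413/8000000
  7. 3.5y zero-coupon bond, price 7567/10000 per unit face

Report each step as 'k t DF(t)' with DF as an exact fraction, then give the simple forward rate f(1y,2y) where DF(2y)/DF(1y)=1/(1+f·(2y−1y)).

1 1/2 2409/2500
2 1 1917/2000
3 3/2 9313/10000
4 2 8957/10000
5 5/2 1693/2000
6 3 319/400
7 7/2 7567/10000
f(1y,2y) = ((1917/2000)/(8957/10000) − 1)/(1) = 628/8957 ≈ 7.0113%

step 1 [0.5y] zero: DF = P = 2409/2500 ≈ 0.963600
step 2 [1y] zero: DF = P = 1917/2000 ≈ 0.958500
step 3 [1.5y] zero: DF = P = 9313/10000 ≈ 0.931300
step 4 [2y] swap r/2=1043/37491: DF=(1 − 1043/37491·(0.963600+0.958500+0.931300))/(1+1043/37491) = 8957/10000 ≈ 0.895700
step 5 [2.5y] swap r/2=1535/45956: DF=(1 − 1535/45956·(0.963600+0.958500+0.931300+0.895700))/(1+1535/45956) = 1693/2000 ≈ 0.846500
step 6 [3y] bond c/2=23/800: DF=(7620413/8000000 − 23/800·(0.963600+0.958500+0.931300+0.895700+0.846500))/(1+23/800) = 319/400 ≈ 0.797500
step 7 [3.5y] zero: DF = P = 7567/10000 ≈ 0.756700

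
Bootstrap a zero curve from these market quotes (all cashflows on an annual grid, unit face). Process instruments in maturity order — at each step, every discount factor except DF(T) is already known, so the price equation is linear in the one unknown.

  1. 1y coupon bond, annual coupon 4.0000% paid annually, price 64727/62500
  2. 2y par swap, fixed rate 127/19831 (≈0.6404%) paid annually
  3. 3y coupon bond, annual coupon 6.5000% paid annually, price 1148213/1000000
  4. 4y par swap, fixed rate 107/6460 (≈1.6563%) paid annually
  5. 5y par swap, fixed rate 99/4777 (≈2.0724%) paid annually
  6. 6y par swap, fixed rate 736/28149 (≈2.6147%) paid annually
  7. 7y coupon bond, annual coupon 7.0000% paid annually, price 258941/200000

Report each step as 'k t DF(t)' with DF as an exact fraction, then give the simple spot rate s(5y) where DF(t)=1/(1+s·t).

step 1 [1y] bond c/1=1/25: DF=(64727/62500 − 1/25·(0))/(1+1/25) = 4979/5000 ≈ 0.995800
step 2 [2y] swap r/1=127/19831: DF=(1 − 127/19831·(0.995800))/(1+127/19831) = 9873/10000 ≈ 0.987300
step 3 [3y] bond c/1=13/200: DF=(1148213/1000000 − 13/200·(0.995800+0.987300))/(1+13/200) = 9571/10000 ≈ 0.957100
step 4 [4y] swap r/1=107/6460: DF=(1 − 107/6460·(0.995800+0.987300+0.957100))/(1+107/6460) = 4679/5000 ≈ 0.935800
step 5 [5y] swap r/1=99/4777: DF=(1 − 99/4777·(0.995800+0.987300+0.957100+0.935800))/(1+99/4777) = 901/1000 ≈ 0.901000
step 6 [6y] swap r/1=736/28149: DF=(1 − 736/28149·(0.995800+0.987300+0.957100+0.935800+0.901000))/(1+736/28149) = 533/625 ≈ 0.852800
step 7 [7y] bond c/1=7/100: DF=(258941/200000 − 7/100·(0.995800+0.987300+0.957100+0.935800+0.901000+0.852800))/(1+7/100) = 8417/10000 ≈ 0.841700

1 1 4979/5000
2 2 9873/10000
3 3 9571/10000
4 4 4679/5000
5 5 901/1000
6 6 533/625
7 7 8417/10000
s(5y) = (1/(901/1000) − 1)/(5) = 99/4505 ≈ 2.1976%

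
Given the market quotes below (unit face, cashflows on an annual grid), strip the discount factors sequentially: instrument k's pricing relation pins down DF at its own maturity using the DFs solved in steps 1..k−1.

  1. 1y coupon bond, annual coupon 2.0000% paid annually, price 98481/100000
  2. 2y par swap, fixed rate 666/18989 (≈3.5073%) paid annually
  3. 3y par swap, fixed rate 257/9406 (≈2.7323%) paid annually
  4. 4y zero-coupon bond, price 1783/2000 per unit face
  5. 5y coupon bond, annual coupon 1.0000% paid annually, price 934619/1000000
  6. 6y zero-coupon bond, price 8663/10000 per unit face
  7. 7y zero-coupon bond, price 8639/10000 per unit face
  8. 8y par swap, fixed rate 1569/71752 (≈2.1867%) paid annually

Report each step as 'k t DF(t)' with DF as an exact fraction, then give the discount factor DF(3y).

1 1 1931/2000
2 2 4667/5000
3 3 9229/10000
4 4 1783/2000
5 5 4443/5000
6 6 8663/10000
7 7 8639/10000
8 8 8431/10000
DF(3y) = 9229/10000 ≈ 0.922900

step 1 [1y] bond c/1=1/50: DF=(98481/100000 − 1/50·(0))/(1+1/50) = 1931/2000 ≈ 0.965500
step 2 [2y] swap r/1=666/18989: DF=(1 − 666/18989·(0.965500))/(1+666/18989) = 4667/5000 ≈ 0.933400
step 3 [3y] swap r/1=257/9406: DF=(1 − 257/9406·(0.965500+0.933400))/(1+257/9406) = 9229/10000 ≈ 0.922900
step 4 [4y] zero: DF = P = 1783/2000 ≈ 0.891500
step 5 [5y] bond c/1=1/100: DF=(934619/1000000 − 1/100·(0.965500+0.933400+0.922900+0.891500))/(1+1/100) = 4443/5000 ≈ 0.888600
step 6 [6y] zero: DF = P = 8663/10000 ≈ 0.866300
step 7 [7y] zero: DF = P = 8639/10000 ≈ 0.863900
step 8 [8y] swap r/1=1569/71752: DF=(1 − 1569/71752·(0.965500+0.933400+0.922900+0.891500+0.888600+0.866300+0.863900))/(1+1569/71752) = 8431/10000 ≈ 0.843100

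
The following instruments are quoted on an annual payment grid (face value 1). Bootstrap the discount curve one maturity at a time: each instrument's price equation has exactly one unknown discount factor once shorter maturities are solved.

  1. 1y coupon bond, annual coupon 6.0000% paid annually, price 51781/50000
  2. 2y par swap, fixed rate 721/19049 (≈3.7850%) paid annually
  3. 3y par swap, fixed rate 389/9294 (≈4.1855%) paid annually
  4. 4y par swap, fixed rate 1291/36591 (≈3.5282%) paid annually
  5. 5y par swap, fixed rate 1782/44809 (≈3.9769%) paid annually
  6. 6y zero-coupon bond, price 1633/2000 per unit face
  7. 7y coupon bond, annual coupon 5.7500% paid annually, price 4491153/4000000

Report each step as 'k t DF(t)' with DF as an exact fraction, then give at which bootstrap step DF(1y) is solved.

step 1 [1y] bond c/1=3/50: DF=(51781/50000 − 3/50·(0))/(1+3/50) = 977/1000 ≈ 0.977000
step 2 [2y] swap r/1=721/19049: DF=(1 − 721/19049·(0.977000))/(1+721/19049) = 9279/10000 ≈ 0.927900
step 3 [3y] swap r/1=389/9294: DF=(1 − 389/9294·(0.977000+0.927900))/(1+389/9294) = 8833/10000 ≈ 0.883300
step 4 [4y] swap r/1=1291/36591: DF=(1 − 1291/36591·(0.977000+0.927900+0.883300))/(1+1291/36591) = 8709/10000 ≈ 0.870900
step 5 [5y] swap r/1=1782/44809: DF=(1 − 1782/44809·(0.977000+0.927900+0.883300+0.870900))/(1+1782/44809) = 4109/5000 ≈ 0.821800
step 6 [6y] zero: DF = P = 1633/2000 ≈ 0.816500
step 7 [7y] bond c/1=23/400: DF=(4491153/4000000 − 23/400·(0.977000+0.927900+0.883300+0.870900+0.821800+0.816500))/(1+23/400) = 7737/10000 ≈ 0.773700

1 1 977/1000
2 2 9279/10000
3 3 8833/10000
4 4 8709/10000
5 5 4109/5000
6 6 1633/2000
7 7 7737/10000
DF(1y) is solved at step 1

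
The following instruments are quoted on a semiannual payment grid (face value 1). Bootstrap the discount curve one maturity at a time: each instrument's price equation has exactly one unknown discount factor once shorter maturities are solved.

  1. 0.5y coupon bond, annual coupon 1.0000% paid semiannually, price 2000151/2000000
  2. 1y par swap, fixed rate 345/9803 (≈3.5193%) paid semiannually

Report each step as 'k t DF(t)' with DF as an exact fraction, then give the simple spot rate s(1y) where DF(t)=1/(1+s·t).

1 1/2 9951/10000
2 1 1931/2000
s(1y) = (1/(1931/2000) − 1)/(1) = 69/1931 ≈ 3.5733%

step 1 [0.5y] bond c/2=1/200: DF=(2000151/2000000 − 1/200·(0))/(1+1/200) = 9951/10000 ≈ 0.995100
step 2 [1y] swap r/2=345/19606: DF=(1 − 345/19606·(0.995100))/(1+345/19606) = 1931/2000 ≈ 0.965500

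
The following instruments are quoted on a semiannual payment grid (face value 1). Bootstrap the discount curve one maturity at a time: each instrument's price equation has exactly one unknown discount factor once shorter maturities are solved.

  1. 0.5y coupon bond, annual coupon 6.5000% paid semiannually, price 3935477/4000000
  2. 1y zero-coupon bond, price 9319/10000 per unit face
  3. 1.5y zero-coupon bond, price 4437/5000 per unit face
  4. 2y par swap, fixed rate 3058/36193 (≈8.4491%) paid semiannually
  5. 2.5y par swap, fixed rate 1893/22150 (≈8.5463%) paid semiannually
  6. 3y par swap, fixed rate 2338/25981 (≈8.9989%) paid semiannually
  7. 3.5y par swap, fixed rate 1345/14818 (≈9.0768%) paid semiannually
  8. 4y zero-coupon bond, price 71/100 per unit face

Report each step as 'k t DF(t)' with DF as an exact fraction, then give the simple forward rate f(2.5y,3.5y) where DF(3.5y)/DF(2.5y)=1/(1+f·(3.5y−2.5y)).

1 1/2 9529/10000
2 1 9319/10000
3 3/2 4437/5000
4 2 8471/10000
5 5/2 8107/10000
6 3 3831/5000
7 7/2 731/1000
8 4 71/100
f(2.5y,3.5y) = ((8107/10000)/(731/1000) − 1)/(1) = 797/7310 ≈ 10.9029%

step 1 [0.5y] bond c/2=13/400: DF=(3935477/4000000 − 13/400·(0))/(1+13/400) = 9529/10000 ≈ 0.952900
step 2 [1y] zero: DF = P = 9319/10000 ≈ 0.931900
step 3 [1.5y] zero: DF = P = 4437/5000 ≈ 0.887400
step 4 [2y] swap r/2=1529/36193: DF=(1 − 1529/36193·(0.952900+0.931900+0.887400))/(1+1529/36193) = 8471/10000 ≈ 0.847100
step 5 [2.5y] swap r/2=1893/44300: DF=(1 − 1893/44300·(0.952900+0.931900+0.887400+0.847100))/(1+1893/44300) = 8107/10000 ≈ 0.810700
step 6 [3y] swap r/2=1169/25981: DF=(1 − 1169/25981·(0.952900+0.931900+0.887400+0.847100+0.810700))/(1+1169/25981) = 3831/5000 ≈ 0.766200
step 7 [3.5y] swap r/2=1345/29636: DF=(1 − 1345/29636·(0.952900+0.931900+0.887400+0.847100+0.810700+0.766200))/(1+1345/29636) = 731/1000 ≈ 0.731000
step 8 [4y] zero: DF = P = 71/100 ≈ 0.710000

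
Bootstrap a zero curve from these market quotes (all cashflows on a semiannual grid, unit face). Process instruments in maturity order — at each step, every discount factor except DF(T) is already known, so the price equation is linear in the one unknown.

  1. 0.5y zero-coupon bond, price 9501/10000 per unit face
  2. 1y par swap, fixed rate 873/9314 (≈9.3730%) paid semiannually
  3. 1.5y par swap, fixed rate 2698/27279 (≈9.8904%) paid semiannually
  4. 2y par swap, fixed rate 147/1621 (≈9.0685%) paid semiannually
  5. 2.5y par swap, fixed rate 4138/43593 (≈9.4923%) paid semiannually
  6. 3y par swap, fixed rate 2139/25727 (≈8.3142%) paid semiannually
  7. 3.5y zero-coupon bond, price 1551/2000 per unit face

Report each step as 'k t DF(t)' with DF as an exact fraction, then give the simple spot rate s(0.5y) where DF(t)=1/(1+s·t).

1 1/2 9501/10000
2 1 9127/10000
3 3/2 8651/10000
4 2 8383/10000
5 5/2 7931/10000
6 3 7861/10000
7 7/2 1551/2000
s(0.5y) = (1/(9501/10000) − 1)/(1/2) = 998/9501 ≈ 10.5042%

step 1 [0.5y] zero: DF = P = 9501/10000 ≈ 0.950100
step 2 [1y] swap r/2=873/18628: DF=(1 − 873/18628·(0.950100))/(1+873/18628) = 9127/10000 ≈ 0.912700
step 3 [1.5y] swap r/2=1349/27279: DF=(1 − 1349/27279·(0.950100+0.912700))/(1+1349/27279) = 8651/10000 ≈ 0.865100
step 4 [2y] swap r/2=147/3242: DF=(1 − 147/3242·(0.950100+0.912700+0.865100))/(1+147/3242) = 8383/10000 ≈ 0.838300
step 5 [2.5y] swap r/2=2069/43593: DF=(1 − 2069/43593·(0.950100+0.912700+0.865100+0.838300))/(1+2069/43593) = 7931/10000 ≈ 0.793100
step 6 [3y] swap r/2=2139/51454: DF=(1 − 2139/51454·(0.950100+0.912700+0.865100+0.838300+0.793100))/(1+2139/51454) = 7861/10000 ≈ 0.786100
step 7 [3.5y] zero: DF = P = 1551/2000 ≈ 0.775500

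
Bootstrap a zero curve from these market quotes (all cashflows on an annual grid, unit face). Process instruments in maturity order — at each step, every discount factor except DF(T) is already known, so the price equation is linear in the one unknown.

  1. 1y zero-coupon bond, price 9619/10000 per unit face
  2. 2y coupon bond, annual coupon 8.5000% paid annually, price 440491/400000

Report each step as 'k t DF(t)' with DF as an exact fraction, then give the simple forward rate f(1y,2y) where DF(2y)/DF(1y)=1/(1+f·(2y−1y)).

1 1 9619/10000
2 2 2349/2500
f(1y,2y) = ((9619/10000)/(2349/2500) − 1)/(1) = 223/9396 ≈ 2.3734%

step 1 [1y] zero: DF = P = 9619/10000 ≈ 0.961900
step 2 [2y] bond c/1=17/200: DF=(440491/400000 − 17/200·(0.961900))/(1+17/200) = 2349/2500 ≈ 0.939600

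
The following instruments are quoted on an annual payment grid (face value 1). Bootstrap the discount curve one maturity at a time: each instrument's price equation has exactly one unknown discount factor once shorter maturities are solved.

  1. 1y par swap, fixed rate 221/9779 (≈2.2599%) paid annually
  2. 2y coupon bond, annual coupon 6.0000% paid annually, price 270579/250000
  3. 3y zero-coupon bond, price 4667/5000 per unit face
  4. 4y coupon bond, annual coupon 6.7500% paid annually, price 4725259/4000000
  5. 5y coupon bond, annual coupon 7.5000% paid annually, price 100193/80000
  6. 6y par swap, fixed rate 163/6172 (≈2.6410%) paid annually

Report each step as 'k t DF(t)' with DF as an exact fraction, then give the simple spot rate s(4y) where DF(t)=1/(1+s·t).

1 1 9779/10000
2 2 9657/10000
3 3 4667/5000
4 4 9247/10000
5 5 4499/5000
6 6 8533/10000
s(4y) = (1/(9247/10000) − 1)/(4) = 753/36988 ≈ 2.0358%

step 1 [1y] swap r/1=221/9779: DF=(1 − 221/9779·(0))/(1+221/9779) = 9779/10000 ≈ 0.977900
step 2 [2y] bond c/1=3/50: DF=(270579/250000 − 3/50·(0.977900))/(1+3/50) = 9657/10000 ≈ 0.965700
step 3 [3y] zero: DF = P = 4667/5000 ≈ 0.933400
step 4 [4y] bond c/1=27/400: DF=(4725259/4000000 − 27/400·(0.977900+0.965700+0.933400))/(1+27/400) = 9247/10000 ≈ 0.924700
step 5 [5y] bond c/1=3/40: DF=(100193/80000 − 3/40·(0.977900+0.965700+0.933400+0.924700))/(1+3/40) = 4499/5000 ≈ 0.899800
step 6 [6y] swap r/1=163/6172: DF=(1 − 163/6172·(0.977900+0.965700+0.933400+0.924700+0.899800))/(1+163/6172) = 8533/10000 ≈ 0.853300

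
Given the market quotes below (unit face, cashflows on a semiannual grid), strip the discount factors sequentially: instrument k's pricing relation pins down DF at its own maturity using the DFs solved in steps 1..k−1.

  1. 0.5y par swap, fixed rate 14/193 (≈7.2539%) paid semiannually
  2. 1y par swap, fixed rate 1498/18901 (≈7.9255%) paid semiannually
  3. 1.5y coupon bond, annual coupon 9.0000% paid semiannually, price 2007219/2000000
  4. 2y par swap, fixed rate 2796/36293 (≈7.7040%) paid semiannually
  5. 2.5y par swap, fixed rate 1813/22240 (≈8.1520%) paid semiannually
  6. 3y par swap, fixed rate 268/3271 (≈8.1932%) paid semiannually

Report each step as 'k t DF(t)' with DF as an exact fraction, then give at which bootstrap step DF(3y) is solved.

1 1/2 193/200
2 1 9251/10000
3 3/2 879/1000
4 2 4301/5000
5 5/2 8187/10000
6 3 491/625
DF(3y) is solved at step 6

step 1 [0.5y] swap r/2=7/193: DF=(1 − 7/193·(0))/(1+7/193) = 193/200 ≈ 0.965000
step 2 [1y] swap r/2=749/18901: DF=(1 − 749/18901·(0.965000))/(1+749/18901) = 9251/10000 ≈ 0.925100
step 3 [1.5y] bond c/2=9/200: DF=(2007219/2000000 − 9/200·(0.965000+0.925100))/(1+9/200) = 879/1000 ≈ 0.879000
step 4 [2y] swap r/2=1398/36293: DF=(1 − 1398/36293·(0.965000+0.925100+0.879000))/(1+1398/36293) = 4301/5000 ≈ 0.860200
step 5 [2.5y] swap r/2=1813/44480: DF=(1 − 1813/44480·(0.965000+0.925100+0.879000+0.860200))/(1+1813/44480) = 8187/10000 ≈ 0.818700
step 6 [3y] swap r/2=134/3271: DF=(1 − 134/3271·(0.965000+0.925100+0.879000+0.860200+0.818700))/(1+134/3271) = 491/625 ≈ 0.785600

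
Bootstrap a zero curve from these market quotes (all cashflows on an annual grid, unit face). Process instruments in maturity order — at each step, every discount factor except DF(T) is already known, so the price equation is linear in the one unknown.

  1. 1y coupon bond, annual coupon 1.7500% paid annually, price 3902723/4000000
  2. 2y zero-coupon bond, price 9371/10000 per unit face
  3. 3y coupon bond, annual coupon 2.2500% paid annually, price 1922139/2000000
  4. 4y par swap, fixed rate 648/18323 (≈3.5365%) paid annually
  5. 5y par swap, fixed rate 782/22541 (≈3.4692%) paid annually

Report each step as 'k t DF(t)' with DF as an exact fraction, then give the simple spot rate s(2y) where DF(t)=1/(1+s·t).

1 1 9589/10000
2 2 9371/10000
3 3 4491/5000
4 4 544/625
5 5 2109/2500
s(2y) = (1/(9371/10000) − 1)/(2) = 629/18742 ≈ 3.3561%

step 1 [1y] bond c/1=7/400: DF=(3902723/4000000 − 7/400·(0))/(1+7/400) = 9589/10000 ≈ 0.958900
step 2 [2y] zero: DF = P = 9371/10000 ≈ 0.937100
step 3 [3y] bond c/1=9/400: DF=(1922139/2000000 − 9/400·(0.958900+0.937100))/(1+9/400) = 4491/5000 ≈ 0.898200
step 4 [4y] swap r/1=648/18323: DF=(1 − 648/18323·(0.958900+0.937100+0.898200))/(1+648/18323) = 544/625 ≈ 0.870400
step 5 [5y] swap r/1=782/22541: DF=(1 − 782/22541·(0.958900+0.937100+0.898200+0.870400))/(1+782/22541) = 2109/2500 ≈ 0.843600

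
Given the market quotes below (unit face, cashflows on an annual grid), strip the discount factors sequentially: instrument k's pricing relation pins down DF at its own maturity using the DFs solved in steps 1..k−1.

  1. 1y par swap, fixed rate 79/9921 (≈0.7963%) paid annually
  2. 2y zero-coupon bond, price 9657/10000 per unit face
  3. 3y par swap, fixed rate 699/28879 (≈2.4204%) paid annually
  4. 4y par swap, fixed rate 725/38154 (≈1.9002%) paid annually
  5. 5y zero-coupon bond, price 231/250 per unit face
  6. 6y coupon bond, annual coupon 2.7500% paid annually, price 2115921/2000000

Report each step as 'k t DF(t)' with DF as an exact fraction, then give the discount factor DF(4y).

step 1 [1y] swap r/1=79/9921: DF=(1 − 79/9921·(0))/(1+79/9921) = 9921/10000 ≈ 0.992100
step 2 [2y] zero: DF = P = 9657/10000 ≈ 0.965700
step 3 [3y] swap r/1=699/28879: DF=(1 − 699/28879·(0.992100+0.965700))/(1+699/28879) = 9301/10000 ≈ 0.930100
step 4 [4y] swap r/1=725/38154: DF=(1 − 725/38154·(0.992100+0.965700+0.930100))/(1+725/38154) = 371/400 ≈ 0.927500
step 5 [5y] zero: DF = P = 231/250 ≈ 0.924000
step 6 [6y] bond c/1=11/400: DF=(2115921/2000000 − 11/400·(0.992100+0.965700+0.930100+0.927500+0.924000))/(1+11/400) = 2257/2500 ≈ 0.902800

1 1 9921/10000
2 2 9657/10000
3 3 9301/10000
4 4 371/400
5 5 231/250
6 6 2257/2500
DF(4y) = 371/400 ≈ 0.927500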